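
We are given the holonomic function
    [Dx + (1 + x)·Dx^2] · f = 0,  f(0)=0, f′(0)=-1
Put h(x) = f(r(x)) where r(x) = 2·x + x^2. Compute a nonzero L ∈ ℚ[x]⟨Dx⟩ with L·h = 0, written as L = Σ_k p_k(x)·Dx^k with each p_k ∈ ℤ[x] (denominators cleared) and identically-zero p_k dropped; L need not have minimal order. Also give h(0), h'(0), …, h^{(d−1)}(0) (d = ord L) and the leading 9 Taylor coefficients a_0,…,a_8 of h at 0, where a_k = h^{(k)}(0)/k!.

f: a_k = 0, -1, 1/2, -1/3, 1/4, -1/5, 1/6, -1/7, 1/8, …
L₀ from L_f via x↦r, Dx↦r'^{-1}Dx.
L = Dx + (1 + x)·Dx^2  (order 2).
h: a_k = 0, -2, 1, -2/3, 1/2, -2/5, 1/3, -2/7, 1/4, …
ICs: h(0) = 0, h′(0) = -2.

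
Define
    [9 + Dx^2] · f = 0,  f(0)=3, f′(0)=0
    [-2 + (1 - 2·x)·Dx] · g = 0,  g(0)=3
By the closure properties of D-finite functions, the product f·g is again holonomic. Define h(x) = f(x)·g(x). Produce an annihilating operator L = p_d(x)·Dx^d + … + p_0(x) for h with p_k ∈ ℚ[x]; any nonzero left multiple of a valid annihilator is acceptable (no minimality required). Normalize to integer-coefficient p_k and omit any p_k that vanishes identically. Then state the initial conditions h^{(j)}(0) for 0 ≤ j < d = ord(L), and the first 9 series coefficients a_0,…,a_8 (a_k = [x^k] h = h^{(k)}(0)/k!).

L = (-9 + 18·x) + 4·Dx + (-1 + 2·x)·Dx^2  (order 2).
h: a_k = 9, 18, -9/2, -9, 99/8, 99/4, 3231/80, 3231/40, 146061/896, …
ICs: h(0) = 9, h′(0) = 18.

f: a_k = 3, 0, -27/2, 0, 81/8, 0, -243/80, 0, 2187/4480, …
g: a_k = 3, 6, 12, 24, 48, 96, 192, 384, 768, …
Product ⇒ symmetric product L₀, ord ≤ 2.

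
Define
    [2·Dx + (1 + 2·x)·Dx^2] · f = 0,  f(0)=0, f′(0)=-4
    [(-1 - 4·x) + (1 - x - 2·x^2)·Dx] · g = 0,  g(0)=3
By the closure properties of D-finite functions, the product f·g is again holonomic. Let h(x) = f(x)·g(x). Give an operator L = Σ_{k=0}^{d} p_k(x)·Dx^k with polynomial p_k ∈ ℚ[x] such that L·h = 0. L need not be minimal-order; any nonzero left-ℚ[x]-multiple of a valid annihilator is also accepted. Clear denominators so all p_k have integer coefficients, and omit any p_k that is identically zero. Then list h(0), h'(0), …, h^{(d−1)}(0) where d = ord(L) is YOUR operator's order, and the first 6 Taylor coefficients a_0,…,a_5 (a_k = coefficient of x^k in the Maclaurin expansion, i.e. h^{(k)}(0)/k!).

L = (6 + 16·x) + (14·x + 20·x^2)·Dx + (-1 - x + 4·x^2 + 4·x^3)·Dx^2  (order 2).
h: a_k = 0, -12, 0, -40, -16, -672/5, …
ICs: h(0) = 0, h′(0) = -12.

f: a_k = 0, -4, 4, -16/3, 8, -64/5, …
g: a_k = 3, 3, 9, 15, 33, 63, …
h₀=f·g: eliminate ⇒ L₀, order ≤ 2·1.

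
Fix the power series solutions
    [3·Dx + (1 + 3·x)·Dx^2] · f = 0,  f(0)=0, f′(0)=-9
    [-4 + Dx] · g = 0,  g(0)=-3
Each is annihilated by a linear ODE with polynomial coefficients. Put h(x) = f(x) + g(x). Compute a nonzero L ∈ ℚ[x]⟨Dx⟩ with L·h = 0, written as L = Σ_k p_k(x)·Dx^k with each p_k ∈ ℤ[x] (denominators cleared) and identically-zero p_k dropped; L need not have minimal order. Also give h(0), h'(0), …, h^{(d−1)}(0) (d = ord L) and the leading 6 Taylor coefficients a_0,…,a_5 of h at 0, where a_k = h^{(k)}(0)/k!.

L = (-120 - 144·x)·Dx + (2 - 96·x - 144·x^2)·Dx^2 + (7 + 33·x + 36·x^2)·Dx^3  (order 3).
h: a_k = -3, -21, -21/2, -59, 115/4, -857/5, …
ICs: h(0) = -3, h′(0) = -21, h′′(0) = -21.

f: a_k = 0, -9, 27/2, -27, 243/4, -729/5, …
g: a_k = -3, -12, -24, -32, -32, -128/5, …
Weyl lclm of L_f,L_g ⇒ L₀ (ord ≤ 3).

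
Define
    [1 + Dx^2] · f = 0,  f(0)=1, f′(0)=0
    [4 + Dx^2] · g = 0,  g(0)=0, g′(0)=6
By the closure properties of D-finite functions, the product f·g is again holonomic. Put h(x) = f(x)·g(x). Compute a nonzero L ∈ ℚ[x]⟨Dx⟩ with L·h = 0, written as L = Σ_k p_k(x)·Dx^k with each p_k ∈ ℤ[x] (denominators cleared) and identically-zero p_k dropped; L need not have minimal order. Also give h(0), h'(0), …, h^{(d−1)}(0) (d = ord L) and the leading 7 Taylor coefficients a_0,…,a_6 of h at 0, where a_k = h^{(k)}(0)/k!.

L = 9 + 10·Dx^2 + Dx^4  (order 4).
h: a_k = 0, 6, 0, -7, 0, 61/20, 0, …
ICs: h(0) = 0, h′(0) = 6, h′′(0) = 0, h′′′(0) = -42.

f: a_k = 1, 0, -1/2, 0, 1/24, 0, -1/720, …
g: a_k = 0, 6, 0, -4, 0, 4/5, 0, …
L₀ := L_f ⊗_s L_g (sym. prod.), ord ≤ 4.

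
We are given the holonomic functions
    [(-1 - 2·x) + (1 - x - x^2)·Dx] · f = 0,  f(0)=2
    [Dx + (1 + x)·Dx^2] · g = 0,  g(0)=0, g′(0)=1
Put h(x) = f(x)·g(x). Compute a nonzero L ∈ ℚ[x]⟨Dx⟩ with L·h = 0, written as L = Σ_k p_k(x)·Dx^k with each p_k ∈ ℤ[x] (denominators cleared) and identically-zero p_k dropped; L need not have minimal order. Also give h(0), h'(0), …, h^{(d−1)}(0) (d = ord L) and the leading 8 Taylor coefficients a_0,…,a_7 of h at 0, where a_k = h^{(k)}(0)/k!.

L = (3 + 4·x) + (1 + 7·x + 5·x^2)·Dx + (-1 + 2·x^2 + x^3)·Dx^2  (order 2).
h: a_k = 0, 2, 1, 11/3, 25/6, 247/30, 181/15, 1441/70, …
ICs: h(0) = 0, h′(0) = 2.

f: a_k = 2, 2, 4, 6, 10, 16, 26, 42, …
g: a_k = 0, 1, -1/2, 1/3, -1/4, 1/5, -1/6, 1/7, …
Product ⇒ symmetric product L₀, ord ≤ 2.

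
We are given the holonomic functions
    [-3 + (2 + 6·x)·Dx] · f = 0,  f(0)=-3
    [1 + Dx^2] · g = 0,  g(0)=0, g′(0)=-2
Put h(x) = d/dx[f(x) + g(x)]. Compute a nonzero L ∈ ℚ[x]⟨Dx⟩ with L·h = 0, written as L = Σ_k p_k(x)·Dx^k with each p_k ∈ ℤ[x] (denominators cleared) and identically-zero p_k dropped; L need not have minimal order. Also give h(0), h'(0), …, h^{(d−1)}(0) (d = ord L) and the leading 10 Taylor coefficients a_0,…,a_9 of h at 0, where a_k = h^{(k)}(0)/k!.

L = (-417 - 72·x - 108·x^2) + (-62 - 234·x - 216·x^2 - 216·x^3)·Dx + (-417 - 72·x - 108·x^2)·Dx^2 + (-62 - 234·x - 216·x^2 - 216·x^3)·Dx^3  (order 3).
h: a_k = -13/2, 27/4, -227/16, 1215/32, -76609/768, 137781/512, -68201339/92160, 8444007/4096, -119693800249/20643840, 2153221785/131072, …
ICs: h(0) = -13/2, h′(0) = 27/4, h′′(0) = -227/8.

f: a_k = -3, -9/2, 27/8, -81/16, 1215/128, -5103/256, 45927/1024, -216513/2048, 8444007/32768, -42220035/65536, …
g: a_k = 0, -2, 0, 1/3, 0, -1/60, 0, 1/2520, 0, -1/181440, …
h₀=f+g: left-lcm gives L₀, ord ≤ 3.
Derive L from L₀ (diff closure).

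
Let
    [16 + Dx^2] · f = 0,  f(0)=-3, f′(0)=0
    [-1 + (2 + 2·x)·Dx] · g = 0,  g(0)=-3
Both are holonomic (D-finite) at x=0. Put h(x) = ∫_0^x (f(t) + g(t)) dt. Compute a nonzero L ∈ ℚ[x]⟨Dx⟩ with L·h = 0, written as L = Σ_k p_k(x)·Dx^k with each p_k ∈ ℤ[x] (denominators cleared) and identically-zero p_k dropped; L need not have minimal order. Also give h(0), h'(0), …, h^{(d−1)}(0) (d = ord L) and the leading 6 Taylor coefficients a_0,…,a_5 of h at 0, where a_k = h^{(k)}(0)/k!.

f: a_k = -3, 0, 24, 0, -32, 0, …
g: a_k = -3, -3/2, 3/8, -3/16, 15/128, -21/256, …
f+g: L₀ = lclm(L_f,L_g), ord ≤ 2+1.
h=∫h₀ ⇒ L = L₀·Dx.
L = (-1072 - 2048·x - 1024·x^2)·Dx + (2016 + 6112·x + 6144·x^2 + 2048·x^3)·Dx^2 + (-67 - 128·x - 64·x^2)·Dx^3 + (126 + 382·x + 384·x^2 + 128·x^3)·Dx^4  (order 4).
h: a_k = 0, -6, -3/4, 65/8, -3/64, -4081/640, …
ICs: h(0) = 0, h′(0) = -6, h′′(0) = -3/2, h′′′(0) = 195/4.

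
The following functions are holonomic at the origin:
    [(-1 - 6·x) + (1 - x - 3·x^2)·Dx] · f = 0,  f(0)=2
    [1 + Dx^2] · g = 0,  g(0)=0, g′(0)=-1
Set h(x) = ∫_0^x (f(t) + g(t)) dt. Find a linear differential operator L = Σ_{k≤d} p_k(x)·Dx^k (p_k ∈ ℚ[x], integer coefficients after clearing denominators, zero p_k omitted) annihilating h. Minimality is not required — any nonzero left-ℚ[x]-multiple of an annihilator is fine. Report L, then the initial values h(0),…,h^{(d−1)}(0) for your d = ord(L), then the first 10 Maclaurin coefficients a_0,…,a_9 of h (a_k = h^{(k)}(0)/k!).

L = (43 + 292·x + 307·x^2 + 624·x^3 + 45·x^4 + 54·x^5)·Dx + (-9 - 7·x - 6·x^2 + 91·x^3 + 144·x^4 + 27·x^5 + 27·x^6)·Dx^2 + (43 + 292·x + 307·x^2 + 624·x^3 + 45·x^4 + 54·x^5)·Dx^3 + (-9 - 7·x - 6·x^2 + 91·x^3 + 144·x^4 + 27·x^5 + 27·x^6)·Dx^4  (order 4).
h: a_k = 0, 2, 1/2, 8/3, 85/24, 38/5, 9599/720, 194/7, 2187361/40320, 1016/9, …
ICs: h(0) = 0, h′(0) = 2, h′′(0) = 1, h′′′(0) = 16.

f: a_k = 2, 2, 8, 14, 38, 80, 194, 434, 1016, 2318, …
g: a_k = 0, -1, 0, 1/6, 0, -1/120, 0, 1/5040, 0, -1/362880, …
Sum ⇒ L₀ = lclm(L_f,L_g) in ℚ(x)⟨Dx⟩.
∫: right-multiply L₀ by Dx.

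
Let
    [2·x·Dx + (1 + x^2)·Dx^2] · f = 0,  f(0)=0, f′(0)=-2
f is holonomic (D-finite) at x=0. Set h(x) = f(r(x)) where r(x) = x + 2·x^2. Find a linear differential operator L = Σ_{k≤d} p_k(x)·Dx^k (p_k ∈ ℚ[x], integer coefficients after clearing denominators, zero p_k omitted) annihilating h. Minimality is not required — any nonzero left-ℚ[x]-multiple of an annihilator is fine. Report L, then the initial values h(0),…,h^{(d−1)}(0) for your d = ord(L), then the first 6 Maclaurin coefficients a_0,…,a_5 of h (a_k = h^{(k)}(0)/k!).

f: a_k = 0, -2, 0, 2/3, 0, -2/5, …
f∘r: x↦r, Dx↦Dx/r' in L_f ⇒ L₀.
L = (-4 + 2·x + 16·x^2 + 48·x^3 + 48·x^4)·Dx + (1 + 4·x + x^2 + 8·x^3 + 20·x^4 + 16·x^5)·Dx^2  (order 2).
h: a_k = 0, -2, -4, 2/3, 4, 38/5, …
ICs: h(0) = 0, h′(0) = -2.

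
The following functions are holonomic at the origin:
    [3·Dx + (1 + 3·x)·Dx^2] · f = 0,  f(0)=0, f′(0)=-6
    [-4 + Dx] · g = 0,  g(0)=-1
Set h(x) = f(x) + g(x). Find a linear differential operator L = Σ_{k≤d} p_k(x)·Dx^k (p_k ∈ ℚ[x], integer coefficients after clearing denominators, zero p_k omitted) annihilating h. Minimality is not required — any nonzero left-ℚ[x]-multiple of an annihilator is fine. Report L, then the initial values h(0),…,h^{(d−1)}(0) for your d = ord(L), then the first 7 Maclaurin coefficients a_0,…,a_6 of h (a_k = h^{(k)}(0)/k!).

L = (-120 - 144·x)·Dx + (2 - 96·x - 144·x^2)·Dx^2 + (7 + 33·x + 36·x^2)·Dx^3  (order 3).
h: a_k = -1, -10, 1, -86/3, 179/6, -1586/15, 10679/45, …
ICs: h(0) = -1, h′(0) = -10, h′′(0) = 2.

f: a_k = 0, -6, 9, -18, 81/2, -486/5, 243, …
g: a_k = -1, -4, -8, -32/3, -32/3, -128/15, -256/45, …
h₀=f+g: left-lcm gives L₀, ord ≤ 3.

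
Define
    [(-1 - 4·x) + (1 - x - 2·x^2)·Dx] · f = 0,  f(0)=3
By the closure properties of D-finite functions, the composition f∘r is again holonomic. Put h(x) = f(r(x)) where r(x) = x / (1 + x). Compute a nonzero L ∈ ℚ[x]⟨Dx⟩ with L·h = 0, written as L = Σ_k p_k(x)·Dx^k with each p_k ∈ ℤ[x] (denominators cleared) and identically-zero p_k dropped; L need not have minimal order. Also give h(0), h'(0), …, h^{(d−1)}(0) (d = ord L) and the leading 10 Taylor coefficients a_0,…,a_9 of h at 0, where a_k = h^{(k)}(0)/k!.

L = (1 + 5·x) + (-1 - 2·x + x^2 + 2·x^3)·Dx  (order 1).
h: a_k = 3, 3, 6, 0, 12, -12, 36, -60, 132, -252, …
ICs: h(0) = 3.

f: a_k = 3, 3, 9, 15, 33, 63, 129, 255, 513, 1023, …
Change of var in L_f (x↦r) gives L₀.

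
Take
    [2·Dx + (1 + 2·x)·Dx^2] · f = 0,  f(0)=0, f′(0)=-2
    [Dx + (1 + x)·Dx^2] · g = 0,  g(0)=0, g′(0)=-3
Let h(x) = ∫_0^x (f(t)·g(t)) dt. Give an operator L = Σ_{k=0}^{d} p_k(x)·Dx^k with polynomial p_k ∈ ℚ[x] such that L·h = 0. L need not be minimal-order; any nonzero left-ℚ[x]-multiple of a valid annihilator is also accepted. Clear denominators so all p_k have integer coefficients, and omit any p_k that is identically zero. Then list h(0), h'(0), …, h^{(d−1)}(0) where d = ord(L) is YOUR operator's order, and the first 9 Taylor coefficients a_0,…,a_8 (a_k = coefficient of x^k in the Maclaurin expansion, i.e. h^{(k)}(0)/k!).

f: a_k = 0, -2, 2, -8/3, 4, -32/5, 32/3, -128/7, 32, …
g: a_k = 0, -3, 3/2, -1, 3/4, -3/5, 1/2, -3/7, 3/8, …
L₀ := L_f ⊗_s L_g (sym. prod.), ord ≤ 4.
h=∫₀ˣh₀: take L = L₀·Dx.
L = (20 + 48·x + 32·x^2)·Dx^2 + (66 + 268·x + 360·x^2 + 160·x^3)·Dx^3 + (32 + 180·x + 372·x^2 + 336·x^3 + 112·x^4)·Dx^4 + (3 + 22·x + 63·x^2 + 88·x^3 + 60·x^4 + 16·x^5)·Dx^5  (order 5).
h: a_k = 0, 0, 0, 2, -9/4, 13/5, -13/4, 131/30, -249/40, …
ICs: h(0) = 0, h′(0) = 0, h′′(0) = 0, h′′′(0) = 12, h′′′′(0) = -54.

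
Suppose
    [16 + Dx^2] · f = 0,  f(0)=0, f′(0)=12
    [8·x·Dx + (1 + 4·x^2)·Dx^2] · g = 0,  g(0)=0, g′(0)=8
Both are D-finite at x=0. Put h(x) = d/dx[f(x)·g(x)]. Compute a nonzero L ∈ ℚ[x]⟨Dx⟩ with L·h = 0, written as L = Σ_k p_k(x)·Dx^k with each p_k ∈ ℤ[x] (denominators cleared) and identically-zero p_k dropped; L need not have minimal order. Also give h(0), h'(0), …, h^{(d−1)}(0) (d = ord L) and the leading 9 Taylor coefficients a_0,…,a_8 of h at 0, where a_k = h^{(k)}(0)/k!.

f: a_k = 0, 12, 0, -32, 0, 128/5, 0, -1024/105, 0, …
g: a_k = 0, 8, 0, -32/3, 0, 128/5, 0, -512/7, 0, …
f·g: L₀ = L_f ⊗_s L_g, ord ≤ 2·2.
Differentiate: ansatz ord ≤ ord L₀ ⇒ L.
L = (4096 + 58368·x^2 + 354304·x^4 + 983040·x^6 + 1867776·x^8 + 2621440·x^10 + 2097152·x^12) + (1984·x + 30208·x^3 + 158720·x^5 + 409600·x^7 + 655360·x^9 + 524288·x^11)·Dx + (336 + 5216·x^2 + 34560·x^4 + 114176·x^6 + 249856·x^8 + 360448·x^10 + 262144·x^12)·Dx^2 + (124·x + 1888·x^3 + 9920·x^5 + 25600·x^7 + 40960·x^9 + 32768·x^11)·Dx^3 + (5 + 98·x^2 + 776·x^4 + 3296·x^6 + 8320·x^8 + 12288·x^10 + 8192·x^12)·Dx^4  (order 4).
h: a_k = 0, 192, 0, -1536, 0, 5120, 0, -16384, 0, …
ICs: h(0) = 0, h′(0) = 192, h′′(0) = 0, h′′′(0) = -9216.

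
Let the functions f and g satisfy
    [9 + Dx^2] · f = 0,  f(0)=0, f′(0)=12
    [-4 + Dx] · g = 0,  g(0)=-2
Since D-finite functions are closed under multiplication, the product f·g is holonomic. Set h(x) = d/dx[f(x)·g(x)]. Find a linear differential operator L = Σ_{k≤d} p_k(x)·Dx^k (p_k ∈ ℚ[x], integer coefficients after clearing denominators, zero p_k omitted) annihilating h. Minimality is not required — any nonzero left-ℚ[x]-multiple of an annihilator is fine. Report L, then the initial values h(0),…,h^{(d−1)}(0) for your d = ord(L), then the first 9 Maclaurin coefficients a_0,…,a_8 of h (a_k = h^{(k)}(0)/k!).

f: a_k = 0, 12, 0, -18, 0, 81/10, 0, -243/140, 0, …
g: a_k = -2, -8, -16, -64/3, -64/3, -256/15, -512/45, -2048/315, -1024/315, …
Product ⇒ symmetric product L₀, ord ≤ 2.
h₀' ⇒ L via d/dx closure of L₀.
L = 25 - 8·Dx + Dx^2  (order 2).
h: a_k = -24, -192, -468, -448, 79, 3432/5, 25481/30, 8432/15, 102453/560, …
ICs: h(0) = -24, h′(0) = -192.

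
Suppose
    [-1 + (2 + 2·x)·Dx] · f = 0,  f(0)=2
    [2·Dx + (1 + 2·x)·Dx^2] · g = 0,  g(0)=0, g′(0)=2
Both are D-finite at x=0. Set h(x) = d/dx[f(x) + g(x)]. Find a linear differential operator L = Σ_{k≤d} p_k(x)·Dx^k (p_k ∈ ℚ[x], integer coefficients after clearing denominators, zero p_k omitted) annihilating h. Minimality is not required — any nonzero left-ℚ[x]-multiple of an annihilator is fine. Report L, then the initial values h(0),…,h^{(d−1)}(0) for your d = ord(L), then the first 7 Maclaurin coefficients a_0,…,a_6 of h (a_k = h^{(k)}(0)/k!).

f: a_k = 2, 1, -1/4, 1/8, -5/64, 7/128, -21/512, …
g: a_k = 0, 2, -2, 8/3, -4, 32/5, -32/3, …
h₀=f+g: left-lcm gives L₀, ord ≤ 3.
Derive L from L₀ (diff closure).
L = (10 + 4·x) + (29 + 52·x + 20·x^2)·Dx + (6 + 22·x + 24·x^2 + 8·x^3)·Dx^2  (order 2).
h: a_k = 3, -9/2, 67/8, -261/16, 4131/128, -16447/256, 131303/1024, …
ICs: h(0) = 3, h′(0) = -9/2.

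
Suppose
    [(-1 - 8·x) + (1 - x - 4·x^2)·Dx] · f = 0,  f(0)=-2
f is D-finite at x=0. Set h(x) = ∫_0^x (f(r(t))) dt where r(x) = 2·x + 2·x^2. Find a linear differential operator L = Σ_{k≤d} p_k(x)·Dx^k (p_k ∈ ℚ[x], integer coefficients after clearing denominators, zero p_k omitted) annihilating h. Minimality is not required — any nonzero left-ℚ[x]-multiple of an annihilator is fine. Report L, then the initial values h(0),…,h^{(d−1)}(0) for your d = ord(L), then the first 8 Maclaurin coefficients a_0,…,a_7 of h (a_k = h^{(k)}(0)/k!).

f: a_k = -2, -2, -10, -18, -58, -130, -362, -882, …
f∘r: x↦r, Dx↦Dx/r' in L_f ⇒ L₀.
∫: right-multiply L₀ by Dx.
L = (2 + 36·x + 96·x^2 + 64·x^3)·Dx + (-1 + 2·x + 18·x^2 + 32·x^3 + 16·x^4)·Dx^2  (order 2).
h: a_k = 0, -2, -2, -44/3, -56, -280, -1384, -49680/7, …
ICs: h(0) = 0, h′(0) = -2.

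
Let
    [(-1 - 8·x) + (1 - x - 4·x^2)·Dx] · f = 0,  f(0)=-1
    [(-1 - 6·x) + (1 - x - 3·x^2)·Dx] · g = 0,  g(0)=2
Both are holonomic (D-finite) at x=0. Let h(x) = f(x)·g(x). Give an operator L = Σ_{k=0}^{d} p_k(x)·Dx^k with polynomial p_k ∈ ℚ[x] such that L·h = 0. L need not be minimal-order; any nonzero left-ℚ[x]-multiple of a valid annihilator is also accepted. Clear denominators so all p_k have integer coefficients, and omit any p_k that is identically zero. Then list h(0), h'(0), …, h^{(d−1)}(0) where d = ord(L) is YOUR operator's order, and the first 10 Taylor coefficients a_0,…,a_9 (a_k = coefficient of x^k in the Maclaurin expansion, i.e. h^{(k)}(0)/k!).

f: a_k = -1, -1, -5, -9, -29, -65, -181, -441, -1165, -2929, …
g: a_k = 2, 2, 8, 14, 38, 80, 194, 434, 1016, 2318, …
h₀=f·g: eliminate ⇒ L₀, order ≤ 1·1.
L = (-2 - 12·x + 21·x^2 + 48·x^3) + (1 - 2·x - 6·x^2 + 7·x^3 + 12·x^4)·Dx  (order 1).
h: a_k = -2, -4, -20, -50, -168, -448, -1314, -3540, -9812, -26290, …
ICs: h(0) = -2.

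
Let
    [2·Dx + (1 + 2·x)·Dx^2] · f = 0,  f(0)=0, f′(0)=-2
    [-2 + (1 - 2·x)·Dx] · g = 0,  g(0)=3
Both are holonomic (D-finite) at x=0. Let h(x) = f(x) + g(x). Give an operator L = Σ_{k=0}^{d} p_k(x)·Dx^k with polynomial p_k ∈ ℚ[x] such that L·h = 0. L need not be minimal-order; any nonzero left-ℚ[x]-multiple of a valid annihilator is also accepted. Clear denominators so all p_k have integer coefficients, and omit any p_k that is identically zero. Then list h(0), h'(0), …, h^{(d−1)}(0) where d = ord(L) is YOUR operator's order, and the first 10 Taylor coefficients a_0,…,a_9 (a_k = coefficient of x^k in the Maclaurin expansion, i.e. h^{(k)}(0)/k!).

f: a_k = 0, -2, 2, -8/3, 4, -32/5, 32/3, -128/7, 32, -512/9, …
g: a_k = 3, 6, 12, 24, 48, 96, 192, 384, 768, 1536, …
L₀ := lclm(L_f,L_g); ord L₀ ≤ 2+1.
L = (-40 - 16·x)·Dx + (-8 - 64·x - 32·x^2)·Dx^2 + (3 + 2·x - 12·x^2 - 8·x^3)·Dx^3  (order 3).
h: a_k = 3, 4, 14, 64/3, 52, 448/5, 608/3, 2560/7, 800, 13312/9, …
ICs: h(0) = 3, h′(0) = 4, h′′(0) = 28.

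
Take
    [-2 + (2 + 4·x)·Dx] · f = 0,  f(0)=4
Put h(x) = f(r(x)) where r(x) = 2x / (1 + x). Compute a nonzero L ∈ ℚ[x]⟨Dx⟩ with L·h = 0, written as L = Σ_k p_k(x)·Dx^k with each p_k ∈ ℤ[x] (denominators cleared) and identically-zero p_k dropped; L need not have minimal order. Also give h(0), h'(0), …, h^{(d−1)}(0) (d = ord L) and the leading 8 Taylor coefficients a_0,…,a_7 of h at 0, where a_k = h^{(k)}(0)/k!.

L = -2 + (1 + 6·x + 5·x^2)·Dx  (order 1).
h: a_k = 4, 8, -16, 40, -120, 408, -1504, 5848, …
ICs: h(0) = 4.

f: a_k = 4, 4, -2, 2, -5/2, 7/2, -21/4, 33/4, …
Substitute x→r, Dx→(1/r')Dx; clear ⇒ L₀.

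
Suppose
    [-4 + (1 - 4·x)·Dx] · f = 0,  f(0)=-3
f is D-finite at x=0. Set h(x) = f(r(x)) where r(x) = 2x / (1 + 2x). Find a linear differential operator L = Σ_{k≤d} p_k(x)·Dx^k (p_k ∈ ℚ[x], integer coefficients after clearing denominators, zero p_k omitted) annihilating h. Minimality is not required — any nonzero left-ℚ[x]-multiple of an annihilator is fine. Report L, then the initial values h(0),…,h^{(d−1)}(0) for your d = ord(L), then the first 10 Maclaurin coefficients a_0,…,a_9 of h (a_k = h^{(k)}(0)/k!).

f: a_k = -3, -12, -48, -192, -768, -3072, -12288, -49152, -196608, -786432, …
h₀=f(r): pull back L_f along r ⇒ L₀.
L = 8 + (-1 + 4·x + 12·x^2)·Dx  (order 1).
h: a_k = -3, -24, -144, -864, -5184, -31104, -186624, -1119744, -6718464, -40310784, …
ICs: h(0) = -3.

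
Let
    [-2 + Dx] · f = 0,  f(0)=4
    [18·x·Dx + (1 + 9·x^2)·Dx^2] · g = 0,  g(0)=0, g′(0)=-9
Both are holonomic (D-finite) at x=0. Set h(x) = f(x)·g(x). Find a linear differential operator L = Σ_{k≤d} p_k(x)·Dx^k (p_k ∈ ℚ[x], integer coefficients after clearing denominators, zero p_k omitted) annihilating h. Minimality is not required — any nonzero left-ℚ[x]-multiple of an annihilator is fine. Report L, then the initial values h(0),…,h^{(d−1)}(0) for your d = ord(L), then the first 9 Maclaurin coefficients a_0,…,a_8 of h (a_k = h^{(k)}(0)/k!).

f: a_k = 4, 8, 8, 16/3, 8/3, 16/15, 16/45, 32/315, 8/315, …
g: a_k = 0, -9, 0, 27, 0, -729/5, 0, 6561/7, 0, …
h₀=f·g: eliminate ⇒ L₀, order ≤ 1·2.
L = (4 - 36·x + 36·x^2) + (-4 + 18·x - 36·x^2)·Dx + (1 + 9·x^2)·Dx^2  (order 2).
h: a_k = 0, -36, -72, 36, 168, -1956/5, -1032, 92804/35, 47240/7, …
ICs: h(0) = 0, h′(0) = -36.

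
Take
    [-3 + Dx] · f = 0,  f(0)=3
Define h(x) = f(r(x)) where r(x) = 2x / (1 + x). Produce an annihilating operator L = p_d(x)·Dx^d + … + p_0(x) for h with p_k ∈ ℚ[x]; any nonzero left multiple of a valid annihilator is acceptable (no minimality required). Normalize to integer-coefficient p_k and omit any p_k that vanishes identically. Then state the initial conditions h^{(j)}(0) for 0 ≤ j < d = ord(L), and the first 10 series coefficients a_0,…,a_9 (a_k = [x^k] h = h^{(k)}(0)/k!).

L = -6 + (1 + 2·x + x^2)·Dx  (order 1).
h: a_k = 3, 18, 36, 18, -18, -18/5, 72/5, -342/35, -36/35, 306/35, …
ICs: h(0) = 3.

f: a_k = 3, 9, 27/2, 27/2, 81/8, 243/40, 243/80, 729/560, 2187/4480, 729/4480, …
Substitute x→r, Dx→(1/r')Dx; clear ⇒ L₀.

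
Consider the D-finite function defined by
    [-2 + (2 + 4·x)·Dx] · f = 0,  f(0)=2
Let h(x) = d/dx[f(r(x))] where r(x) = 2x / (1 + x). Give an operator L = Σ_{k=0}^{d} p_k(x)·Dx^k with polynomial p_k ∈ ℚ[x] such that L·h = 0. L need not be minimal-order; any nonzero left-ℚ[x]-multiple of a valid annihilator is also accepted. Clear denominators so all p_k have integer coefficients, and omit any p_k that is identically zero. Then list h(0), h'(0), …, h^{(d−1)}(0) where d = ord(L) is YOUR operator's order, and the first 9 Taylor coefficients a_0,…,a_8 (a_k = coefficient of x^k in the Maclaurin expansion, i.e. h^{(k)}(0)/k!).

L = (-4 - 10·x) + (-1 - 6·x - 5·x^2)·Dx  (order 1).
h: a_k = 4, -16, 60, -240, 1020, -4512, 20468, -94400, 440460, …
ICs: h(0) = 4.

f: a_k = 2, 2, -1, 1, -5/4, 7/4, -21/8, 33/8, -429/64, …
h₀=f(r): pull back L_f along r ⇒ L₀.
h=h₀': d/dx-closure on L₀ ⇒ L.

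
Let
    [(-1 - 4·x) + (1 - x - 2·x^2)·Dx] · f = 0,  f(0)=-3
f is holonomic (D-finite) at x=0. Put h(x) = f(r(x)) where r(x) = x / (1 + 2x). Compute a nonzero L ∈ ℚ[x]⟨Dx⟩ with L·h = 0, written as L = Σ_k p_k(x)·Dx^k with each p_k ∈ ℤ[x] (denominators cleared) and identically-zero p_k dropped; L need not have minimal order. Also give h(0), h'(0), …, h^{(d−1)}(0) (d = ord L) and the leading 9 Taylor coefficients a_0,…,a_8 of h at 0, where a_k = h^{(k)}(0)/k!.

f: a_k = -3, -3, -9, -15, -33, -63, -129, -255, -513, …
h₀=f(r): pull back L_f along r ⇒ L₀.
L = (-1 - 6·x) + (1 + 5·x + 6·x^2)·Dx  (order 1).
h: a_k = -3, -3, -3, 9, -27, 81, -243, 729, -2187, …
ICs: h(0) = -3.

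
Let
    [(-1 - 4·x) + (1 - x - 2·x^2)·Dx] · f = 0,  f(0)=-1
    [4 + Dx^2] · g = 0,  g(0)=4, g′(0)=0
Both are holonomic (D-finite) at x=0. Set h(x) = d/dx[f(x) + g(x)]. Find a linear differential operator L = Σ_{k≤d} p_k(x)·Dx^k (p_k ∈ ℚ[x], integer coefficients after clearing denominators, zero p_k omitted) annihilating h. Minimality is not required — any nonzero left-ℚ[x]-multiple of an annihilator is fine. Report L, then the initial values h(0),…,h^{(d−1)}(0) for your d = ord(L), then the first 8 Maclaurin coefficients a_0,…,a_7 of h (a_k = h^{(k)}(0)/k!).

L = (576 + 2400·x + 5616·x^2 + 3360·x^3 + 3840·x^4 + 1152·x^5 + 768·x^6) + (-68 - 236·x + 240·x^2 + 488·x^3 + 560·x^4 + 672·x^5 + 448·x^6 + 256·x^7)·Dx + (144 + 600·x + 1404·x^2 + 840·x^3 + 960·x^4 + 288·x^5 + 192·x^6)·Dx^2 + (-17 - 59·x + 60·x^2 + 122·x^3 + 140·x^4 + 168·x^5 + 112·x^6 + 64·x^7)·Dx^3  (order 3).
h: a_k = -1, -22, -15, -100/3, -105, -3902/15, -595, -430856/315, …
ICs: h(0) = -1, h′(0) = -22, h′′(0) = -30.

f: a_k = -1, -1, -3, -5, -11, -21, -43, -85, …
g: a_k = 4, 0, -8, 0, 8/3, 0, -16/45, 0, …
h₀=f+g: left-lcm gives L₀, ord ≤ 3.
Differentiate: ansatz ord ≤ ord L₀ ⇒ L.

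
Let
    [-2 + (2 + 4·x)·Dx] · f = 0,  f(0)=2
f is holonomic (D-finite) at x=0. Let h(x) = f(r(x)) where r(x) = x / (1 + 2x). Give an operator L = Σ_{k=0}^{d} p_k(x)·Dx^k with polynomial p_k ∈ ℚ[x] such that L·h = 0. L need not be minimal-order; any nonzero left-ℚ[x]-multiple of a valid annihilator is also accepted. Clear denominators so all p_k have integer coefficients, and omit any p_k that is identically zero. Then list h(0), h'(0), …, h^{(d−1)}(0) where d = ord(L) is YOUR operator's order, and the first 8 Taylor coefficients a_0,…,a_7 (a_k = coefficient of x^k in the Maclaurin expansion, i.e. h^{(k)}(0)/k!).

f: a_k = 2, 2, -1, 1, -5/4, 7/4, -21/8, 33/8, …
L₀ from L_f via x↦r, Dx↦r'^{-1}Dx.
L = -1 + (1 + 6·x + 8·x^2)·Dx  (order 1).
h: a_k = 2, 2, -5, 13, -141/4, 399/4, -2353/8, 7205/8, …
ICs: h(0) = 2.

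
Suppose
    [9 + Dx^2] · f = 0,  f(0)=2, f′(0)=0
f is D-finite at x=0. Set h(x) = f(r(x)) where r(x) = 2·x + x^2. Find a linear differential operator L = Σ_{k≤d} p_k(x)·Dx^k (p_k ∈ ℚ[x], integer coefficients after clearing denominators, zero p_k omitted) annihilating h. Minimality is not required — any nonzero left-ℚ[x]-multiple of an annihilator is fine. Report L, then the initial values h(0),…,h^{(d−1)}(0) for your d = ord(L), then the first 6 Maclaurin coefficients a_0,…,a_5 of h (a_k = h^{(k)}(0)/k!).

f: a_k = 2, 0, -9, 0, 27/4, 0, …
f∘r: x↦r, Dx↦Dx/r' in L_f ⇒ L₀.
L = (36 + 108·x + 108·x^2 + 36·x^3) - Dx + (1 + x)·Dx^2  (order 2).
h: a_k = 2, 0, -36, -36, 99, 216, …
ICs: h(0) = 2, h′(0) = 0.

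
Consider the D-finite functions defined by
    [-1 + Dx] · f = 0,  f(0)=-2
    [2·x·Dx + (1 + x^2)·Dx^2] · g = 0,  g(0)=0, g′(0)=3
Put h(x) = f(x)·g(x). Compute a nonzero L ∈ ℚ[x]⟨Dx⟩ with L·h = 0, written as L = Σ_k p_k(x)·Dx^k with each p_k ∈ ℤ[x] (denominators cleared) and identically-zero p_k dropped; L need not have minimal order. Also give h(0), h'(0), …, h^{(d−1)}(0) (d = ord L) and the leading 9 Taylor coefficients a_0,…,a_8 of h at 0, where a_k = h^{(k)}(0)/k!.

f: a_k = -2, -2, -1, -1/3, -1/12, -1/60, -1/360, -1/2520, -1/20160, …
g: a_k = 0, 3, 0, -1, 0, 3/5, 0, -3/7, 0, …
Sym-product of L_f,L_g gives L₀ (≤ ord 2).
L = (1 - 2·x + x^2) + (-2 + 2·x - 2·x^2)·Dx + (1 + x^2)·Dx^2  (order 2).
h: a_k = 0, -6, -6, -1, 1, -9/20, -11/12, 93/280, 113/168, …
ICs: h(0) = 0, h′(0) = -6.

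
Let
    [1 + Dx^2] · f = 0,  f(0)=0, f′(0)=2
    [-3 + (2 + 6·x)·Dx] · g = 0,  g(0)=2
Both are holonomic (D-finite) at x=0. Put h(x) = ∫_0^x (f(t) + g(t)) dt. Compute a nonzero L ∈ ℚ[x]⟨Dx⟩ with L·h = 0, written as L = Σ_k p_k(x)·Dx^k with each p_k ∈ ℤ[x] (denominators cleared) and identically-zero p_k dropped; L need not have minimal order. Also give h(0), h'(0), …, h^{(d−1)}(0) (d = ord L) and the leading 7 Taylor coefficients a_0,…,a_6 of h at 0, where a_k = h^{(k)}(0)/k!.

L = (-93 - 72·x - 108·x^2)·Dx + (-10 + 18·x + 216·x^2 + 216·x^3)·Dx^2 + (-93 - 72·x - 108·x^2)·Dx^3 + (-10 + 18·x + 216·x^2 + 216·x^3)·Dx^4  (order 4).
h: a_k = 0, 2, 5/2, -3/4, 73/96, -81/64, 25547/11520, …
ICs: h(0) = 0, h′(0) = 2, h′′(0) = 5, h′′′(0) = -9/2.

f: a_k = 0, 2, 0, -1/3, 0, 1/60, 0, …
g: a_k = 2, 3, -9/4, 27/8, -405/64, 1701/128, -15309/512, …
f+g: L₀ = lclm(L_f,L_g), ord ≤ 2+1.
h=∫₀ˣh₀: take L = L₀·Dx.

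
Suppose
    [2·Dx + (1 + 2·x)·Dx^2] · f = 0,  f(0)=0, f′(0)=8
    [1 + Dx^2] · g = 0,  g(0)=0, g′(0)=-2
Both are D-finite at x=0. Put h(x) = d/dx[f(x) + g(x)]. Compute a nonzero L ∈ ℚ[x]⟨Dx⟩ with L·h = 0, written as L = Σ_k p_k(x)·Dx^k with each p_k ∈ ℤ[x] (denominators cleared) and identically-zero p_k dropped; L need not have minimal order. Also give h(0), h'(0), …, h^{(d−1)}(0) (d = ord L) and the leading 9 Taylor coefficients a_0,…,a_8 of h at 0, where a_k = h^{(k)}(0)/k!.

L = (50 + 8·x + 8·x^2) + (9 + 22·x + 12·x^2 + 8·x^3)·Dx + (50 + 8·x + 8·x^2)·Dx^2 + (9 + 22·x + 12·x^2 + 8·x^3)·Dx^3  (order 3).
h: a_k = 6, -16, 33, -64, 1535/12, -256, 184321/360, -1024, 41287679/20160, …
ICs: h(0) = 6, h′(0) = -16, h′′(0) = 66.

f: a_k = 0, 8, -8, 32/3, -16, 128/5, -128/3, 512/7, -128, …
g: a_k = 0, -2, 0, 1/3, 0, -1/60, 0, 1/2520, 0, …
f+g: L₀ = lclm(L_f,L_g), ord ≤ 2+2.
Differentiate: ansatz ord ≤ ord L₀ ⇒ L.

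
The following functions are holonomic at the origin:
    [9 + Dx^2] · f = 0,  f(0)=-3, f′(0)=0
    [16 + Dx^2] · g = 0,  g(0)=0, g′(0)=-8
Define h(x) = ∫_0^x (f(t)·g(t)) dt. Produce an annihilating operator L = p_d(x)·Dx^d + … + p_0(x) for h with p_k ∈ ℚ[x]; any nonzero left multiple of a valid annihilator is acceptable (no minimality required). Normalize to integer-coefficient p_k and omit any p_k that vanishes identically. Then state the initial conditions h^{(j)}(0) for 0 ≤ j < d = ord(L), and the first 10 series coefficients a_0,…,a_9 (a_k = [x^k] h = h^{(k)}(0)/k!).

L = 49·Dx + 50·Dx^3 + Dx^5  (order 5).
h: a_k = 0, 0, 12, 0, -43, 0, 2101/30, 0, -102943/1680, 0, …
ICs: h(0) = 0, h′(0) = 0, h′′(0) = 24, h′′′(0) = 0, h′′′′(0) = -1032.

f: a_k = -3, 0, 27/2, 0, -81/8, 0, 243/80, 0, -2187/4480, 0, …
g: a_k = 0, -8, 0, 64/3, 0, -256/15, 0, 2048/315, 0, -4096/2835, …
Sym-product of L_f,L_g gives L₀ (≤ ord 4).
Integrate: L := L₀·Dx.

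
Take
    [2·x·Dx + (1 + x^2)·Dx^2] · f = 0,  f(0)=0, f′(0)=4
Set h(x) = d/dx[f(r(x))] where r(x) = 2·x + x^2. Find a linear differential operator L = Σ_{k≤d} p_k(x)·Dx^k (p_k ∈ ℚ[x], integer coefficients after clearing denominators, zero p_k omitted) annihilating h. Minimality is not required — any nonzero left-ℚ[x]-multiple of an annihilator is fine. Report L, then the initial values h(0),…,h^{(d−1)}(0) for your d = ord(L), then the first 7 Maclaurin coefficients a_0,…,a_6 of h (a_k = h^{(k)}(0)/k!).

f: a_k = 0, 4, 0, -4/3, 0, 4/5, 0, …
L₀ from L_f via x↦r, Dx↦r'^{-1}Dx.
h₀' ⇒ L via d/dx closure of L₀.
L = (-1 + 8·x + 16·x^2 + 12·x^3 + 3·x^4) + (1 + x + 4·x^2 + 8·x^3 + 5·x^4 + x^5)·Dx  (order 1).
h: a_k = 8, 8, -32, -64, 88, 376, -64, …
ICs: h(0) = 8.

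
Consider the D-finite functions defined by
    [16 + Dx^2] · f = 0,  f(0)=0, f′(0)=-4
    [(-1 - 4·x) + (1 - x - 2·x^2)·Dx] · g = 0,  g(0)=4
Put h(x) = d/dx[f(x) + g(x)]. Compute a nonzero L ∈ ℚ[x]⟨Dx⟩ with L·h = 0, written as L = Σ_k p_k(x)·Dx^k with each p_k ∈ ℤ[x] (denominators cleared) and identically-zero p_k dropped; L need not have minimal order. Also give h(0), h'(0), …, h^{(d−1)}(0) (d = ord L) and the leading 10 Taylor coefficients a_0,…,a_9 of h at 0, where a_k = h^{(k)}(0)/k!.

f: a_k = 0, -4, 0, 32/3, 0, -128/15, 0, 1024/315, 0, -2048/2835, …
g: a_k = 4, 4, 12, 20, 44, 84, 172, 340, 684, 1364, …
L₀ := lclm(L_f,L_g); ord L₀ ≤ 2+1.
h₀' ⇒ L via d/dx closure of L₀.
L = (2880 + 9600·x + 20736·x^2 + 7680·x^3 + 15360·x^4 + 18432·x^5 + 12288·x^6) + (-368 - 1040·x + 2400·x^2 + 2048·x^3 - 2560·x^4 + 1536·x^5 + 7168·x^6 + 4096·x^7)·Dx + (180 + 600·x + 1296·x^2 + 480·x^3 + 960·x^4 + 1152·x^5 + 768·x^6)·Dx^2 + (-23 - 65·x + 150·x^2 + 128·x^3 - 160·x^4 + 96·x^5 + 448·x^6 + 256·x^7)·Dx^3  (order 3).
h: a_k = 0, 24, 92, 176, 1132/3, 1032, 108124/45, 5472, 3864892/315, 27320, …
ICs: h(0) = 0, h′(0) = 24, h′′(0) = 184.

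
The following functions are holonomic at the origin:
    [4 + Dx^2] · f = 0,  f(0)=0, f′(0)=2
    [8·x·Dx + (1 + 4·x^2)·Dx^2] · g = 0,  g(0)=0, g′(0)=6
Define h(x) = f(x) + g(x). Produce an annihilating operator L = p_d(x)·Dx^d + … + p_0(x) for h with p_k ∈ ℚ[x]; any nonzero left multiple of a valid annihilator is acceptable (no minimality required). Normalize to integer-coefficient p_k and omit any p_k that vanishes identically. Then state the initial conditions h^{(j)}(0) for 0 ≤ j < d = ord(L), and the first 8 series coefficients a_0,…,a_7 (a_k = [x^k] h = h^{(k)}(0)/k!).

L = (-352·x + 1792·x^3 + 512·x^5)·Dx + (-4 + 112·x^2 + 576·x^4 + 256·x^6)·Dx^2 + (-88·x + 448·x^3 + 128·x^5)·Dx^3 + (-1 + 28·x^2 + 144·x^4 + 64·x^6)·Dx^4  (order 4).
h: a_k = 0, 8, 0, -28/3, 0, 292/15, 0, -17288/315, …
ICs: h(0) = 0, h′(0) = 8, h′′(0) = 0, h′′′(0) = -56.

f: a_k = 0, 2, 0, -4/3, 0, 4/15, 0, -8/315, …
g: a_k = 0, 6, 0, -8, 0, 96/5, 0, -384/7, …
f+g: L₀ = lclm(L_f,L_g), ord ≤ 2+2.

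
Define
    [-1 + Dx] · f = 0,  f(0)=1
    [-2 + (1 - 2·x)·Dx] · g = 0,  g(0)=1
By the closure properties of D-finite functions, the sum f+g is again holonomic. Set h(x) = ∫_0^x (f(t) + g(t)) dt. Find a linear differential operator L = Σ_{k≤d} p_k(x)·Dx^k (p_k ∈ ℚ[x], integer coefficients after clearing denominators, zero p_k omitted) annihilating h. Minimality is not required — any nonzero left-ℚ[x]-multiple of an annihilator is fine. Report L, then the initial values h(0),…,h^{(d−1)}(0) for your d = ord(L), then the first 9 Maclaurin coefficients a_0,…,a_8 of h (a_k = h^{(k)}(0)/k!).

f: a_k = 1, 1, 1/2, 1/6, 1/24, 1/120, 1/720, 1/5040, 1/40320, …
g: a_k = 1, 2, 4, 8, 16, 32, 64, 128, 256, …
Weyl lclm of L_f,L_g ⇒ L₀ (ord ≤ 2).
∫: right-multiply L₀ by Dx.
L = (6 + 4·x)·Dx + (-7 - 4·x + 4·x^2)·Dx^2 + (1 - 4·x^2)·Dx^3  (order 3).
h: a_k = 0, 2, 3/2, 3/2, 49/24, 77/24, 3841/720, 6583/720, 645121/40320, …
ICs: h(0) = 0, h′(0) = 2, h′′(0) = 3.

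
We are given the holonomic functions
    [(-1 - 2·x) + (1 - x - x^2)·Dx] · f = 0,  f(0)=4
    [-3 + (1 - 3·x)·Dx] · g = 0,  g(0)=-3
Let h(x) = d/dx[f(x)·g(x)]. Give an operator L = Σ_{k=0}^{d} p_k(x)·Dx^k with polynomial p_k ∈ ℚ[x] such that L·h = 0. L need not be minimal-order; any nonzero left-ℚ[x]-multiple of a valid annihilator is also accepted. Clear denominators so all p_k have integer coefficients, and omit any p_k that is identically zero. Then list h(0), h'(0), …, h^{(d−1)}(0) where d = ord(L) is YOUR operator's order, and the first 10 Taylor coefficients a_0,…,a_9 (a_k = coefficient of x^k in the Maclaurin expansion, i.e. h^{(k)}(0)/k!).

L = (28 - 66·x - 48·x^2 + 96·x^3 + 108·x^4) + (-4 + 20·x - 15·x^2 - 40·x^3 + 30·x^4 + 27·x^5)·Dx  (order 1).
h: a_k = -48, -336, -1620, -6720, -25680, -93384, -328608, -1129920, -3819420, -12742080, …
ICs: h(0) = -48.

f: a_k = 4, 4, 8, 12, 20, 32, 52, 84, 136, 220, …
g: a_k = -3, -9, -27, -81, -243, -729, -2187, -6561, -19683, -59049, …
L₀ := L_f ⊗_s L_g (sym. prod.), ord ≤ 1.
Derive L from L₀ (diff closure).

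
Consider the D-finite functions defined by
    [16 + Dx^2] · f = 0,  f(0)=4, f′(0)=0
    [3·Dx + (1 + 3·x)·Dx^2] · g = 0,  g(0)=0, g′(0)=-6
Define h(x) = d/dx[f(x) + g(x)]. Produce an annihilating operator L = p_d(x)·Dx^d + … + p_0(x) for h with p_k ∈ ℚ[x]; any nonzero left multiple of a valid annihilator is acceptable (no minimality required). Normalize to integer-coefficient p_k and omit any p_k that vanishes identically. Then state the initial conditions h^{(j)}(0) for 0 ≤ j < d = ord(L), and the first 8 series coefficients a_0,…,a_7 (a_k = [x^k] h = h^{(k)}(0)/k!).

L = (1680 + 2304·x + 3456·x^2) + (272 + 1584·x + 3456·x^2 + 3456·x^3)·Dx + (105 + 144·x + 216·x^2)·Dx^2 + (17 + 99·x + 216·x^2 + 216·x^3)·Dx^3  (order 3).
h: a_k = -6, -46, -54, 998/3, -486, 19822/15, -4374, 4149814/315, …
ICs: h(0) = -6, h′(0) = -46, h′′(0) = -108.

f: a_k = 4, 0, -32, 0, 128/3, 0, -1024/45, 0, …
g: a_k = 0, -6, 9, -18, 81/2, -486/5, 243, -4374/7, …
f+g: L₀ = lclm(L_f,L_g), ord ≤ 2+2.
Differentiate: ansatz ord ≤ ord L₀ ⇒ L.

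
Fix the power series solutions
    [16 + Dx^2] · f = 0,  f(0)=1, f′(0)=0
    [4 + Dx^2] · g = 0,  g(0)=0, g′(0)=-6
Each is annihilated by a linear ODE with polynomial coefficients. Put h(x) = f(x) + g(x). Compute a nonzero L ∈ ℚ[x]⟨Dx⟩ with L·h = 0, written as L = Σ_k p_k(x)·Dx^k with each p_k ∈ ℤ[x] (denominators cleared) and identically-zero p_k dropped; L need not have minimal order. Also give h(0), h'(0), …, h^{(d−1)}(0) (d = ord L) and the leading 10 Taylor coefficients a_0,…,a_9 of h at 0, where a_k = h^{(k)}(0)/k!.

f: a_k = 1, 0, -8, 0, 32/3, 0, -256/45, 0, 512/315, 0, …
g: a_k = 0, -6, 0, 4, 0, -4/5, 0, 8/105, 0, -4/945, …
Weyl lclm of L_f,L_g ⇒ L₀ (ord ≤ 4).
L = 64 + 20·Dx^2 + Dx^4  (order 4).
h: a_k = 1, -6, -8, 4, 32/3, -4/5, -256/45, 8/105, 512/315, -4/945, …
ICs: h(0) = 1, h′(0) = -6, h′′(0) = -16, h′′′(0) = 24.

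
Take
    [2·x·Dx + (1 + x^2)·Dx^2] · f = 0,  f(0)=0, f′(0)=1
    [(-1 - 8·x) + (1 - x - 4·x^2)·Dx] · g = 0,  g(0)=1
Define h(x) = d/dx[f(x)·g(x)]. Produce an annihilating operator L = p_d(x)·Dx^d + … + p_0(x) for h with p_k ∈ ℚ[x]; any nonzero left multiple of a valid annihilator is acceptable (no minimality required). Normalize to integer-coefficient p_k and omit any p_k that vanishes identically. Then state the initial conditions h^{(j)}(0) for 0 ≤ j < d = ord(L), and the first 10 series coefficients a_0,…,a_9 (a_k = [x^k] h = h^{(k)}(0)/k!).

L = (86 + 318·x^2 + 96·x^3 + 576·x^4) + (13 + 106·x + 57·x^2 + 334·x^3 + 96·x^4 + 384·x^5)·Dx + (-4 + 3·x + x^2 + 19·x^3 + 53·x^4 + 16·x^5 + 48·x^6)·Dx^2  (order 2).
h: a_k = 1, 2, 14, 104/3, 413/3, 1866/5, 3616/3, 353632/105, 349607/35, 1760110/63, …
ICs: h(0) = 1, h′(0) = 2.

f: a_k = 0, 1, 0, -1/3, 0, 1/5, 0, -1/7, 0, 1/9, …
g: a_k = 1, 1, 5, 9, 29, 65, 181, 441, 1165, 2929, …
f·g: L₀ = L_f ⊗_s L_g, ord ≤ 2·1.
Differentiate: ansatz ord ≤ ord L₀ ⇒ L.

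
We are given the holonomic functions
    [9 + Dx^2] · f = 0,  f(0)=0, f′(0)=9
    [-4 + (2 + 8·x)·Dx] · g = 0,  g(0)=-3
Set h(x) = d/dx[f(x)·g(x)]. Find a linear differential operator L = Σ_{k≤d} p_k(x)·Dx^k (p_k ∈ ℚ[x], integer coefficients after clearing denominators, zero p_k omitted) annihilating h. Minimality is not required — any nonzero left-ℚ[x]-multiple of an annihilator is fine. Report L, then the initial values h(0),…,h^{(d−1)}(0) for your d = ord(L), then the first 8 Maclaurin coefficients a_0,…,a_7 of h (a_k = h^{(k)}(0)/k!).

L = (131 + 1392·x + 4512·x^2 + 6912·x^3 + 6912·x^4) + (4 - 80·x - 576·x^2 - 768·x^3)·Dx + (7 + 80·x + 352·x^2 + 768·x^3 + 768·x^4)·Dx^2  (order 2).
h: a_k = -27, -108, 567/2, -108, 6831/8, -37827/10, 1065879/80, -339309/7, …
ICs: h(0) = -27, h′(0) = -108.

f: a_k = 0, 9, 0, -27/2, 0, 243/40, 0, -729/560, …
g: a_k = -3, -6, 6, -12, 30, -84, 252, -792, …
L₀ := L_f ⊗_s L_g (sym. prod.), ord ≤ 2.
h=h₀': d/dx-closure on L₀ ⇒ L.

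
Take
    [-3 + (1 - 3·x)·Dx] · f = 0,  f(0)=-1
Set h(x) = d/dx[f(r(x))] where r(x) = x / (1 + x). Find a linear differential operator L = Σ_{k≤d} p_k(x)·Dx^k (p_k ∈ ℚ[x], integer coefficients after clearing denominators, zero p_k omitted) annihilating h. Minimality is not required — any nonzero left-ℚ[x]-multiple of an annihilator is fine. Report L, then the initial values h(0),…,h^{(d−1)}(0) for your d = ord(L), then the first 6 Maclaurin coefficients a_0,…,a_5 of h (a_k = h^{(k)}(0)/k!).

L = 4 + (-1 + 2·x)·Dx  (order 1).
h: a_k = -3, -12, -36, -96, -240, -576, …
ICs: h(0) = -3.

f: a_k = -1, -3, -9, -27, -81, -243, …
h₀=f(r): pull back L_f along r ⇒ L₀.
h₀' ⇒ L via d/dx closure of L₀.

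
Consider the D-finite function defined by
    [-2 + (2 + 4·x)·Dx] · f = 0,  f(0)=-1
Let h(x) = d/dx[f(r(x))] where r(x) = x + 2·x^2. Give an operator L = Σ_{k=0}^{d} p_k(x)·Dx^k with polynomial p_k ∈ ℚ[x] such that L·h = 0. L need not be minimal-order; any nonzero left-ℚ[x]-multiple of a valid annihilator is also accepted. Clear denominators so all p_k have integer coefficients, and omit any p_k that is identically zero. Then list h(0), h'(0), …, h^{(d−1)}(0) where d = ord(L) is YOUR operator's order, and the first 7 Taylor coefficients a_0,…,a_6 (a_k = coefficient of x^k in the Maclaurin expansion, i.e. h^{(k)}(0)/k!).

L = 3 + (-1 - 6·x - 12·x^2 - 16·x^3)·Dx  (order 1).
h: a_k = -1, -3, 9/2, -3/2, -75/8, 171/8, -147/16, …
ICs: h(0) = -1.

f: a_k = -1, -1, 1/2, -1/2, 5/8, -7/8, 21/16, …
L₀ from L_f via x↦r, Dx↦r'^{-1}Dx.
h₀' ⇒ L via d/dx closure of L₀.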